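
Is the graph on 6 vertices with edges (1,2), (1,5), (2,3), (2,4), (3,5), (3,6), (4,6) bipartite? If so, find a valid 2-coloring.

Step 1: Attempt 2-coloring using BFS:
  Start at vertex 1, assign color 0
  Color vertex 2 with color 1 (neighbor of 1)
  Color vertex 5 with color 1 (neighbor of 1)
  Color vertex 3 with color 0 (neighbor of 2)
  Color vertex 4 with color 0 (neighbor of 2)
  Color vertex 6 with color 1 (neighbor of 3)

Step 2: 2-coloring succeeded. No conflicts found.
  Set A (color 0): {1, 3, 4}
  Set B (color 1): {2, 5, 6}

The graph is bipartite with partition {1, 3, 4}, {2, 5, 6}.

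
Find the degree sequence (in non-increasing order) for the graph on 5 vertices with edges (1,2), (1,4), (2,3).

Step 1: Count edges incident to each vertex:
  deg(1) = 2 (neighbors: 2, 4)
  deg(2) = 2 (neighbors: 1, 3)
  deg(3) = 1 (neighbors: 2)
  deg(4) = 1 (neighbors: 1)
  deg(5) = 0 (neighbors: none)

Step 2: Sort degrees in non-increasing order:
  Degrees: [2, 2, 1, 1, 0] -> sorted: [2, 2, 1, 1, 0]

Degree sequence: [2, 2, 1, 1, 0]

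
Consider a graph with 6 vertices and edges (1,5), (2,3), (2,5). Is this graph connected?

Step 1: Build adjacency list from edges:
  1: 5
  2: 3, 5
  3: 2
  4: (none)
  5: 1, 2
  6: (none)

Step 2: Run BFS/DFS from vertex 1:
  Visited: {1, 5, 2, 3}
  Reached 4 of 6 vertices

Step 3: Only 4 of 6 vertices reached. Graph is disconnected.
Connected components: {1, 2, 3, 5}, {4}, {6}
Answer: No, the graph is not connected (3 components).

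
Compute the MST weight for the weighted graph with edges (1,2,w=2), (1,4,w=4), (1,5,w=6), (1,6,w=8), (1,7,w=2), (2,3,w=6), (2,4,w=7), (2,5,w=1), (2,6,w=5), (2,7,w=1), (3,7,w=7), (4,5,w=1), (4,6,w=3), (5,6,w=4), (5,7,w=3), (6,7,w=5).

Apply Kruskal's algorithm (sort edges by weight, add if no cycle):

Sorted edges by weight:
  (2,5) w=1
  (2,7) w=1
  (4,5) w=1
  (1,7) w=2
  (1,2) w=2
  (4,6) w=3
  (5,7) w=3
  (1,4) w=4
  (5,6) w=4
  (2,6) w=5
  (6,7) w=5
  (1,5) w=6
  (2,3) w=6
  (2,4) w=7
  (3,7) w=7
  (1,6) w=8

Add edge (2,5) w=1 -- no cycle. Running total: 1
Add edge (2,7) w=1 -- no cycle. Running total: 2
Add edge (4,5) w=1 -- no cycle. Running total: 3
Add edge (1,7) w=2 -- no cycle. Running total: 5
Skip edge (1,2) w=2 -- would create cycle
Add edge (4,6) w=3 -- no cycle. Running total: 8
Skip edge (5,7) w=3 -- would create cycle
Skip edge (1,4) w=4 -- would create cycle
Skip edge (5,6) w=4 -- would create cycle
Skip edge (2,6) w=5 -- would create cycle
Skip edge (6,7) w=5 -- would create cycle
Skip edge (1,5) w=6 -- would create cycle
Add edge (2,3) w=6 -- no cycle. Running total: 14

MST edges: (2,5,w=1), (2,7,w=1), (4,5,w=1), (1,7,w=2), (4,6,w=3), (2,3,w=6)
Total MST weight: 1 + 1 + 1 + 2 + 3 + 6 = 14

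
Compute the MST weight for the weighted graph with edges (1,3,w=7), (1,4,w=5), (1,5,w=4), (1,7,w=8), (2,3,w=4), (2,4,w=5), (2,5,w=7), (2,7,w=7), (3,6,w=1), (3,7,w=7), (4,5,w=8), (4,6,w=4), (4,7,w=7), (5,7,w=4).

Apply Kruskal's algorithm (sort edges by weight, add if no cycle):

Sorted edges by weight:
  (3,6) w=1
  (1,5) w=4
  (2,3) w=4
  (4,6) w=4
  (5,7) w=4
  (1,4) w=5
  (2,4) w=5
  (1,3) w=7
  (2,5) w=7
  (2,7) w=7
  (3,7) w=7
  (4,7) w=7
  (1,7) w=8
  (4,5) w=8

Add edge (3,6) w=1 -- no cycle. Running total: 1
Add edge (1,5) w=4 -- no cycle. Running total: 5
Add edge (2,3) w=4 -- no cycle. Running total: 9
Add edge (4,6) w=4 -- no cycle. Running total: 13
Add edge (5,7) w=4 -- no cycle. Running total: 17
Add edge (1,4) w=5 -- no cycle. Running total: 22

MST edges: (3,6,w=1), (1,5,w=4), (2,3,w=4), (4,6,w=4), (5,7,w=4), (1,4,w=5)
Total MST weight: 1 + 4 + 4 + 4 + 4 + 5 = 22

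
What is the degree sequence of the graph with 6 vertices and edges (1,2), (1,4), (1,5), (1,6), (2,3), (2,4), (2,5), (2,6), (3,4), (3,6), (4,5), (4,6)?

Step 1: Count edges incident to each vertex:
  deg(1) = 4 (neighbors: 2, 4, 5, 6)
  deg(2) = 5 (neighbors: 1, 3, 4, 5, 6)
  deg(3) = 3 (neighbors: 2, 4, 6)
  deg(4) = 5 (neighbors: 1, 2, 3, 5, 6)
  deg(5) = 3 (neighbors: 1, 2, 4)
  deg(6) = 4 (neighbors: 1, 2, 3, 4)

Step 2: Sort degrees in non-increasing order:
  Degrees: [4, 5, 3, 5, 3, 4] -> sorted: [5, 5, 4, 4, 3, 3]

Degree sequence: [5, 5, 4, 4, 3, 3]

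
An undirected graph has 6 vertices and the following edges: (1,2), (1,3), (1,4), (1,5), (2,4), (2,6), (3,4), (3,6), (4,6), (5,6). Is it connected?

Step 1: Build adjacency list from edges:
  1: 2, 3, 4, 5
  2: 1, 4, 6
  3: 1, 4, 6
  4: 1, 2, 3, 6
  5: 1, 6
  6: 2, 3, 4, 5

Step 2: Run BFS/DFS from vertex 1:
  Visited: {1, 2, 3, 4, 5, 6}
  Reached 6 of 6 vertices

Step 3: All 6 vertices reached from vertex 1, so the graph is connected.
Answer: Yes, the graph is connected.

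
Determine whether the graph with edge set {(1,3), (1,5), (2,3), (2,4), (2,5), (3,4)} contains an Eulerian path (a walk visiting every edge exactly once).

Step 1: Find the degree of each vertex:
  deg(1) = 2
  deg(2) = 3
  deg(3) = 3
  deg(4) = 2
  deg(5) = 2

Step 2: Count vertices with odd degree:
  Odd-degree vertices: 2, 3 (2 total)

Step 3: Apply Euler's theorem:
  - Eulerian circuit exists iff graph is connected and all vertices have even degree
  - Eulerian path exists iff graph is connected and has 0 or 2 odd-degree vertices

Graph is connected with exactly 2 odd-degree vertices (2, 3).
Eulerian path exists (starting and ending at the odd-degree vertices), but no Eulerian circuit.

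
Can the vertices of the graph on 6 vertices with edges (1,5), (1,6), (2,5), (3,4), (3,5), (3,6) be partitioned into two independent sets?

Step 1: Attempt 2-coloring using BFS:
  Start at vertex 1, assign color 0
  Color vertex 5 with color 1 (neighbor of 1)
  Color vertex 6 with color 1 (neighbor of 1)
  Color vertex 2 with color 0 (neighbor of 5)
  Color vertex 3 with color 0 (neighbor of 5)
  Color vertex 4 with color 1 (neighbor of 3)

Step 2: 2-coloring succeeded. No conflicts found.
  Set A (color 0): {1, 2, 3}
  Set B (color 1): {4, 5, 6}

The graph is bipartite with partition {1, 2, 3}, {4, 5, 6}.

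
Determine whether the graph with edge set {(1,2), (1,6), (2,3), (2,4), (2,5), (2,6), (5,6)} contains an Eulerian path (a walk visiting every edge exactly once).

Step 1: Find the degree of each vertex:
  deg(1) = 2
  deg(2) = 5
  deg(3) = 1
  deg(4) = 1
  deg(5) = 2
  deg(6) = 3

Step 2: Count vertices with odd degree:
  Odd-degree vertices: 2, 3, 4, 6 (4 total)

Step 3: Apply Euler's theorem:
  - Eulerian circuit exists iff graph is connected and all vertices have even degree
  - Eulerian path exists iff graph is connected and has 0 or 2 odd-degree vertices

Graph has 4 odd-degree vertices (need 0 or 2).
Neither Eulerian path nor Eulerian circuit exists.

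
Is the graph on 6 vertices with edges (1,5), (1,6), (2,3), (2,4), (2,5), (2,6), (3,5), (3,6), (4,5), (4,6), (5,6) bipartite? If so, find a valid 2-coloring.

Step 1: Attempt 2-coloring using BFS:
  Start at vertex 1, assign color 0
  Color vertex 5 with color 1 (neighbor of 1)
  Color vertex 6 with color 1 (neighbor of 1)
  Color vertex 2 with color 0 (neighbor of 5)
  Color vertex 3 with color 0 (neighbor of 5)
  Color vertex 4 with color 0 (neighbor of 5)

Step 2: Conflict found! Vertices 5 and 6 are adjacent but have the same color.
This means the graph contains an odd cycle.

The graph is NOT bipartite.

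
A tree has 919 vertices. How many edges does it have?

A tree on n vertices always has exactly n - 1 edges.
For n = 919: edges = 919 - 1 = 918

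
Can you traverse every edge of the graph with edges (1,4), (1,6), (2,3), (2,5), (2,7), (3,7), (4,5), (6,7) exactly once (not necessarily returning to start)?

Step 1: Find the degree of each vertex:
  deg(1) = 2
  deg(2) = 3
  deg(3) = 2
  deg(4) = 2
  deg(5) = 2
  deg(6) = 2
  deg(7) = 3

Step 2: Count vertices with odd degree:
  Odd-degree vertices: 2, 7 (2 total)

Step 3: Apply Euler's theorem:
  - Eulerian circuit exists iff graph is connected and all vertices have even degree
  - Eulerian path exists iff graph is connected and has 0 or 2 odd-degree vertices

Graph is connected with exactly 2 odd-degree vertices (2, 7).
Eulerian path exists (starting and ending at the odd-degree vertices), but no Eulerian circuit.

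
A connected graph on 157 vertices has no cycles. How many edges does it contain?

A tree on n vertices always has exactly n - 1 edges.
For n = 157: edges = 157 - 1 = 156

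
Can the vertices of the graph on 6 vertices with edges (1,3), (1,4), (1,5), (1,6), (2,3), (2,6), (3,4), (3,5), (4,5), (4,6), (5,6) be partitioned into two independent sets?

Step 1: Attempt 2-coloring using BFS:
  Start at vertex 1, assign color 0
  Color vertex 3 with color 1 (neighbor of 1)
  Color vertex 4 with color 1 (neighbor of 1)
  Color vertex 5 with color 1 (neighbor of 1)
  Color vertex 6 with color 1 (neighbor of 1)
  Color vertex 2 with color 0 (neighbor of 3)

Step 2: Conflict found! Vertices 3 and 4 are adjacent but have the same color.
This means the graph contains an odd cycle.

The graph is NOT bipartite.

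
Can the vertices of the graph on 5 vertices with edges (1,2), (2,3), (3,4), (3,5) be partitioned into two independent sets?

Step 1: Attempt 2-coloring using BFS:
  Start at vertex 1, assign color 0
  Color vertex 2 with color 1 (neighbor of 1)
  Color vertex 3 with color 0 (neighbor of 2)
  Color vertex 4 with color 1 (neighbor of 3)
  Color vertex 5 with color 1 (neighbor of 3)

Step 2: 2-coloring succeeded. No conflicts found.
  Set A (color 0): {1, 3}
  Set B (color 1): {2, 4, 5}

The graph is bipartite with partition {1, 3}, {2, 4, 5}.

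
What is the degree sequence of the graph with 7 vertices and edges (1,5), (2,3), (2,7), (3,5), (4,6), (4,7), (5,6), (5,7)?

Step 1: Count edges incident to each vertex:
  deg(1) = 1 (neighbors: 5)
  deg(2) = 2 (neighbors: 3, 7)
  deg(3) = 2 (neighbors: 2, 5)
  deg(4) = 2 (neighbors: 6, 7)
  deg(5) = 4 (neighbors: 1, 3, 6, 7)
  deg(6) = 2 (neighbors: 4, 5)
  deg(7) = 3 (neighbors: 2, 4, 5)

Step 2: Sort degrees in non-increasing order:
  Degrees: [1, 2, 2, 2, 4, 2, 3] -> sorted: [4, 3, 2, 2, 2, 2, 1]

Degree sequence: [4, 3, 2, 2, 2, 2, 1]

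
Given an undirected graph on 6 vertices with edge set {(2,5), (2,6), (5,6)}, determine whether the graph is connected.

Step 1: Build adjacency list from edges:
  1: (none)
  2: 5, 6
  3: (none)
  4: (none)
  5: 2, 6
  6: 2, 5

Step 2: Run BFS/DFS from vertex 1:
  Visited: {1}
  Reached 1 of 6 vertices

Step 3: Only 1 of 6 vertices reached. Graph is disconnected.
Connected components: {1}, {2, 5, 6}, {3}, {4}
Answer: No, the graph is not connected (4 components).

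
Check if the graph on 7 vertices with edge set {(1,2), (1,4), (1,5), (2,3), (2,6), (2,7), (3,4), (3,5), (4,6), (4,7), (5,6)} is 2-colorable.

Step 1: Attempt 2-coloring using BFS:
  Start at vertex 1, assign color 0
  Color vertex 2 with color 1 (neighbor of 1)
  Color vertex 4 with color 1 (neighbor of 1)
  Color vertex 5 with color 1 (neighbor of 1)
  Color vertex 3 with color 0 (neighbor of 2)
  Color vertex 6 with color 0 (neighbor of 2)
  Color vertex 7 with color 0 (neighbor of 2)

Step 2: 2-coloring succeeded. No conflicts found.
  Set A (color 0): {1, 3, 6, 7}
  Set B (color 1): {2, 4, 5}

The graph is bipartite with partition {1, 3, 6, 7}, {2, 4, 5}.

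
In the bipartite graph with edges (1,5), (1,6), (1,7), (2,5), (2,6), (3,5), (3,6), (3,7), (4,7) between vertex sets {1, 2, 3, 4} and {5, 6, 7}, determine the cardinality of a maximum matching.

Step 1: List the neighbors of each left vertex:
  1: 5, 6, 7
  2: 5, 6
  3: 5, 6, 7
  4: 7

Step 2: Greedily match left vertices, then look for augmenting paths:
  Match 1 -- 5
  Match 2 -- 6
  Match 3 -- 7
  No augmenting path remains.

Step 3: Verify this is maximum:
  Matching size 3 = min(|L|, |R|) = min(4, 3), which is an upper bound, so this matching is maximum.

Maximum matching: {(1,5), (2,6), (3,7)}
Size: 3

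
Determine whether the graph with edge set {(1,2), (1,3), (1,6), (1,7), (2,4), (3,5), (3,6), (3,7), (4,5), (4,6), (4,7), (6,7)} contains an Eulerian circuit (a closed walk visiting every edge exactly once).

Step 1: Find the degree of each vertex:
  deg(1) = 4
  deg(2) = 2
  deg(3) = 4
  deg(4) = 4
  deg(5) = 2
  deg(6) = 4
  deg(7) = 4

Step 2: Count vertices with odd degree:
  All vertices have even degree (0 odd-degree vertices)

Step 3: Apply Euler's theorem:
  - Eulerian circuit exists iff graph is connected and all vertices have even degree
  - Eulerian path exists iff graph is connected and has 0 or 2 odd-degree vertices

Graph is connected with 0 odd-degree vertices.
Both Eulerian circuit and Eulerian path exist.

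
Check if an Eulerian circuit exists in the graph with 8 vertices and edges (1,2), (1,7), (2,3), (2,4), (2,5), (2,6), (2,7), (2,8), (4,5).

Step 1: Find the degree of each vertex:
  deg(1) = 2
  deg(2) = 7
  deg(3) = 1
  deg(4) = 2
  deg(5) = 2
  deg(6) = 1
  deg(7) = 2
  deg(8) = 1

Step 2: Count vertices with odd degree:
  Odd-degree vertices: 2, 3, 6, 8 (4 total)

Step 3: Apply Euler's theorem:
  - Eulerian circuit exists iff graph is connected and all vertices have even degree
  - Eulerian path exists iff graph is connected and has 0 or 2 odd-degree vertices

Graph has 4 odd-degree vertices (need 0 or 2).
Neither Eulerian path nor Eulerian circuit exists.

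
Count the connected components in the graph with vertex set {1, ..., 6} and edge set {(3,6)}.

Step 1: Build adjacency list from edges:
  1: (none)
  2: (none)
  3: 6
  4: (none)
  5: (none)
  6: 3

Step 2: Run BFS/DFS from vertex 1:
  Visited: {1}
  Reached 1 of 6 vertices

Step 3: Only 1 of 6 vertices reached. Graph is disconnected.
Connected components: {1}, {2}, {3, 6}, {4}, {5}
Number of connected components: 5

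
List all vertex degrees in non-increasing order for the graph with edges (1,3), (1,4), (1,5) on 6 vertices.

Step 1: Count edges incident to each vertex:
  deg(1) = 3 (neighbors: 3, 4, 5)
  deg(2) = 0 (neighbors: none)
  deg(3) = 1 (neighbors: 1)
  deg(4) = 1 (neighbors: 1)
  deg(5) = 1 (neighbors: 1)
  deg(6) = 0 (neighbors: none)

Step 2: Sort degrees in non-increasing order:
  Degrees: [3, 0, 1, 1, 1, 0] -> sorted: [3, 1, 1, 1, 0, 0]

Degree sequence: [3, 1, 1, 1, 0, 0]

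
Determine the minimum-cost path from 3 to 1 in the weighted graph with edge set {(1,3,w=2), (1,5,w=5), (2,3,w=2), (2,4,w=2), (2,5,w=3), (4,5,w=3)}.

Step 1: Build adjacency list with weights:
  1: 3(w=2), 5(w=5)
  2: 3(w=2), 4(w=2), 5(w=3)
  3: 1(w=2), 2(w=2)
  4: 2(w=2), 5(w=3)
  5: 1(w=5), 2(w=3), 4(w=3)

Step 2: Apply Dijkstra's algorithm from vertex 3:
  Visit vertex 3 (distance=0)
    Update dist[1] = 2
    Update dist[2] = 2
  Visit vertex 1 (distance=2)
    Update dist[5] = 7

Step 3: Shortest path: 3 -> 1
Total weight: 2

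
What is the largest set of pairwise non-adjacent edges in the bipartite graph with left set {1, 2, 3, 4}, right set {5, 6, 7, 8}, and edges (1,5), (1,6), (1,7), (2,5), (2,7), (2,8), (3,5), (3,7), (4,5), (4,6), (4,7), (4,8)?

Step 1: List the neighbors of each left vertex:
  1: 5, 6, 7
  2: 5, 7, 8
  3: 5, 7
  4: 5, 6, 7, 8

Step 2: Greedily match left vertices, then look for augmenting paths:
  Match 1 -- 5
  Match 2 -- 8
  Match 3 -- 7
  Match 4 -- 6
  No augmenting path remains.

Step 3: Verify this is maximum:
  Matching size 4 = min(|L|, |R|) = min(4, 4), which is an upper bound, so this matching is maximum.

Maximum matching: {(1,5), (2,8), (3,7), (4,6)}
Size: 4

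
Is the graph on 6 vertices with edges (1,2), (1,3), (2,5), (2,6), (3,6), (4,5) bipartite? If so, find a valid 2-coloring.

Step 1: Attempt 2-coloring using BFS:
  Start at vertex 1, assign color 0
  Color vertex 2 with color 1 (neighbor of 1)
  Color vertex 3 with color 1 (neighbor of 1)
  Color vertex 5 with color 0 (neighbor of 2)
  Color vertex 6 with color 0 (neighbor of 2)
  Color vertex 4 with color 1 (neighbor of 5)

Step 2: 2-coloring succeeded. No conflicts found.
  Set A (color 0): {1, 5, 6}
  Set B (color 1): {2, 3, 4}

The graph is bipartite with partition {1, 5, 6}, {2, 3, 4}.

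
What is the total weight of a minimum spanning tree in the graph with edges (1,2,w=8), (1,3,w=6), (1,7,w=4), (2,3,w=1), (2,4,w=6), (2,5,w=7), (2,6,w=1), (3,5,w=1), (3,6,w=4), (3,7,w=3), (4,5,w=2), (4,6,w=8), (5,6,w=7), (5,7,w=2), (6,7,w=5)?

Apply Kruskal's algorithm (sort edges by weight, add if no cycle):

Sorted edges by weight:
  (2,3) w=1
  (2,6) w=1
  (3,5) w=1
  (4,5) w=2
  (5,7) w=2
  (3,7) w=3
  (1,7) w=4
  (3,6) w=4
  (6,7) w=5
  (1,3) w=6
  (2,4) w=6
  (2,5) w=7
  (5,6) w=7
  (1,2) w=8
  (4,6) w=8

Add edge (2,3) w=1 -- no cycle. Running total: 1
Add edge (2,6) w=1 -- no cycle. Running total: 2
Add edge (3,5) w=1 -- no cycle. Running total: 3
Add edge (4,5) w=2 -- no cycle. Running total: 5
Add edge (5,7) w=2 -- no cycle. Running total: 7
Skip edge (3,7) w=3 -- would create cycle
Add edge (1,7) w=4 -- no cycle. Running total: 11

MST edges: (2,3,w=1), (2,6,w=1), (3,5,w=1), (4,5,w=2), (5,7,w=2), (1,7,w=4)
Total MST weight: 1 + 1 + 1 + 2 + 2 + 4 = 11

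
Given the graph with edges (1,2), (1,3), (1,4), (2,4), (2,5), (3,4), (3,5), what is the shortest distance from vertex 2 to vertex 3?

Step 1: Build adjacency list:
  1: 2, 3, 4
  2: 1, 4, 5
  3: 1, 4, 5
  4: 1, 2, 3
  5: 2, 3

Step 2: BFS from vertex 2 to find shortest path to 3:
  vertex 1 reached at distance 1
  vertex 4 reached at distance 1
  vertex 5 reached at distance 1
  vertex 3 reached at distance 2

Step 3: Shortest path: 2 -> 1 -> 3
Path length: 2 edges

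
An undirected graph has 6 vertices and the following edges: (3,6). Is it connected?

Step 1: Build adjacency list from edges:
  1: (none)
  2: (none)
  3: 6
  4: (none)
  5: (none)
  6: 3

Step 2: Run BFS/DFS from vertex 1:
  Visited: {1}
  Reached 1 of 6 vertices

Step 3: Only 1 of 6 vertices reached. Graph is disconnected.
Connected components: {1}, {2}, {3, 6}, {4}, {5}
Answer: No, the graph is not connected (5 components).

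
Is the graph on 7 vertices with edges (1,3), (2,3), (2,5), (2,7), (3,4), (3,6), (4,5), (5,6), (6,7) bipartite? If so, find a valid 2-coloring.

Step 1: Attempt 2-coloring using BFS:
  Start at vertex 1, assign color 0
  Color vertex 3 with color 1 (neighbor of 1)
  Color vertex 2 with color 0 (neighbor of 3)
  Color vertex 4 with color 0 (neighbor of 3)
  Color vertex 6 with color 0 (neighbor of 3)
  Color vertex 5 with color 1 (neighbor of 2)
  Color vertex 7 with color 1 (neighbor of 2)

Step 2: 2-coloring succeeded. No conflicts found.
  Set A (color 0): {1, 2, 4, 6}
  Set B (color 1): {3, 5, 7}

The graph is bipartite with partition {1, 2, 4, 6}, {3, 5, 7}.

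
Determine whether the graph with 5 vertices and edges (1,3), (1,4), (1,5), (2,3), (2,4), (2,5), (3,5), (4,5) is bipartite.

Step 1: Attempt 2-coloring using BFS:
  Start at vertex 1, assign color 0
  Color vertex 3 with color 1 (neighbor of 1)
  Color vertex 4 with color 1 (neighbor of 1)
  Color vertex 5 with color 1 (neighbor of 1)
  Color vertex 2 with color 0 (neighbor of 3)

Step 2: Conflict found! Vertices 3 and 5 are adjacent but have the same color.
This means the graph contains an odd cycle.

The graph is NOT bipartite.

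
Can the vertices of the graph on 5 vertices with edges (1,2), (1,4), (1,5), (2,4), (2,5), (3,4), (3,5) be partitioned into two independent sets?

Step 1: Attempt 2-coloring using BFS:
  Start at vertex 1, assign color 0
  Color vertex 2 with color 1 (neighbor of 1)
  Color vertex 4 with color 1 (neighbor of 1)
  Color vertex 5 with color 1 (neighbor of 1)

Step 2: Conflict found! Vertices 2 and 4 are adjacent but have the same color.
This means the graph contains an odd cycle.

The graph is NOT bipartite.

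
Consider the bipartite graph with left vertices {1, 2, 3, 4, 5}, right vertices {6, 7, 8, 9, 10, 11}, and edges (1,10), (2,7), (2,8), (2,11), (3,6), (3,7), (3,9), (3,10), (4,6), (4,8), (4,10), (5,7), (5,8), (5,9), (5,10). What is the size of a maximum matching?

Step 1: List the neighbors of each left vertex:
  1: 10
  2: 7, 8, 11
  3: 6, 7, 9, 10
  4: 6, 8, 10
  5: 7, 8, 9, 10

Step 2: Greedily match left vertices, then look for augmenting paths:
  Match 1 -- 10
  Match 2 -- 7
  Match 3 -- 6
  Match 4 -- 8
  Match 5 -- 9
  No augmenting path remains.

Step 3: Verify this is maximum:
  Matching size 5 = min(|L|, |R|) = min(5, 6), which is an upper bound, so this matching is maximum.

Maximum matching: {(1,10), (2,7), (3,6), (4,8), (5,9)}
Size: 5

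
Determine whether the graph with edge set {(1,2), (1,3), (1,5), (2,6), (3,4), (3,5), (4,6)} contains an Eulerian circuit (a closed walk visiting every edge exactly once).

Step 1: Find the degree of each vertex:
  deg(1) = 3
  deg(2) = 2
  deg(3) = 3
  deg(4) = 2
  deg(5) = 2
  deg(6) = 2

Step 2: Count vertices with odd degree:
  Odd-degree vertices: 1, 3 (2 total)

Step 3: Apply Euler's theorem:
  - Eulerian circuit exists iff graph is connected and all vertices have even degree
  - Eulerian path exists iff graph is connected and has 0 or 2 odd-degree vertices

Graph is connected with exactly 2 odd-degree vertices (1, 3).
Eulerian path exists (starting and ending at the odd-degree vertices), but no Eulerian circuit.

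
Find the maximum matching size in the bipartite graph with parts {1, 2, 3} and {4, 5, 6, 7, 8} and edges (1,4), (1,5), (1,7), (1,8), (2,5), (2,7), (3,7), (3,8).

Step 1: List the neighbors of each left vertex:
  1: 4, 5, 7, 8
  2: 5, 7
  3: 7, 8

Step 2: Greedily match left vertices, then look for augmenting paths:
  Match 1 -- 4
  Match 2 -- 5
  Match 3 -- 7
  No augmenting path remains.

Step 3: Verify this is maximum:
  Matching size 3 = min(|L|, |R|) = min(3, 5), which is an upper bound, so this matching is maximum.

Maximum matching: {(1,4), (2,5), (3,7)}
Size: 3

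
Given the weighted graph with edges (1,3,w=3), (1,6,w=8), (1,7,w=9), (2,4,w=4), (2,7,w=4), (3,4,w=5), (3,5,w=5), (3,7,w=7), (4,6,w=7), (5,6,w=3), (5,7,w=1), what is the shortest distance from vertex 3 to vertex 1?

Step 1: Build adjacency list with weights:
  1: 3(w=3), 6(w=8), 7(w=9)
  2: 4(w=4), 7(w=4)
  3: 1(w=3), 4(w=5), 5(w=5), 7(w=7)
  4: 2(w=4), 3(w=5), 6(w=7)
  5: 3(w=5), 6(w=3), 7(w=1)
  6: 1(w=8), 4(w=7), 5(w=3)
  7: 1(w=9), 2(w=4), 3(w=7), 5(w=1)

Step 2: Apply Dijkstra's algorithm from vertex 3:
  Visit vertex 3 (distance=0)
    Update dist[1] = 3
    Update dist[4] = 5
    Update dist[5] = 5
    Update dist[7] = 7
  Visit vertex 1 (distance=3)
    Update dist[6] = 11

Step 3: Shortest path: 3 -> 1
Total weight: 3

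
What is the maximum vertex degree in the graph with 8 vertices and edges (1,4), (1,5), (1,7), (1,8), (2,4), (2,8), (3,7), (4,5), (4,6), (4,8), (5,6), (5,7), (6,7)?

Step 1: Count edges incident to each vertex:
  deg(1) = 4 (neighbors: 4, 5, 7, 8)
  deg(2) = 2 (neighbors: 4, 8)
  deg(3) = 1 (neighbors: 7)
  deg(4) = 5 (neighbors: 1, 2, 5, 6, 8)
  deg(5) = 4 (neighbors: 1, 4, 6, 7)
  deg(6) = 3 (neighbors: 4, 5, 7)
  deg(7) = 4 (neighbors: 1, 3, 5, 6)
  deg(8) = 3 (neighbors: 1, 2, 4)

Step 2: Find maximum:
  max(4, 2, 1, 5, 4, 3, 4, 3) = 5 (vertex 4)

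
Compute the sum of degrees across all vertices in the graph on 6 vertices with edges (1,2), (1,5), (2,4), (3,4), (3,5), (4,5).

Step 1: Count edges incident to each vertex:
  deg(1) = 2 (neighbors: 2, 5)
  deg(2) = 2 (neighbors: 1, 4)
  deg(3) = 2 (neighbors: 4, 5)
  deg(4) = 3 (neighbors: 2, 3, 5)
  deg(5) = 3 (neighbors: 1, 3, 4)
  deg(6) = 0 (neighbors: none)

Step 2: Sum all degrees:
  2 + 2 + 2 + 3 + 3 + 0 = 12

Verification: sum of degrees = 2 * |E| = 2 * 6 = 12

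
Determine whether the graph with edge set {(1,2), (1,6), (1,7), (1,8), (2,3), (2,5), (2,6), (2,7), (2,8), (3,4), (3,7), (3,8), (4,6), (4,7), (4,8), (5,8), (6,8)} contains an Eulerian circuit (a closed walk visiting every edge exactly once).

Step 1: Find the degree of each vertex:
  deg(1) = 4
  deg(2) = 6
  deg(3) = 4
  deg(4) = 4
  deg(5) = 2
  deg(6) = 4
  deg(7) = 4
  deg(8) = 6

Step 2: Count vertices with odd degree:
  All vertices have even degree (0 odd-degree vertices)

Step 3: Apply Euler's theorem:
  - Eulerian circuit exists iff graph is connected and all vertices have even degree
  - Eulerian path exists iff graph is connected and has 0 or 2 odd-degree vertices

Graph is connected with 0 odd-degree vertices.
Both Eulerian circuit and Eulerian path exist.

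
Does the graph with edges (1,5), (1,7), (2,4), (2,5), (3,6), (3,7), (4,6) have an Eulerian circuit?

Step 1: Find the degree of each vertex:
  deg(1) = 2
  deg(2) = 2
  deg(3) = 2
  deg(4) = 2
  deg(5) = 2
  deg(6) = 2
  deg(7) = 2

Step 2: Count vertices with odd degree:
  All vertices have even degree (0 odd-degree vertices)

Step 3: Apply Euler's theorem:
  - Eulerian circuit exists iff graph is connected and all vertices have even degree
  - Eulerian path exists iff graph is connected and has 0 or 2 odd-degree vertices

Graph is connected with 0 odd-degree vertices.
Both Eulerian circuit and Eulerian path exist.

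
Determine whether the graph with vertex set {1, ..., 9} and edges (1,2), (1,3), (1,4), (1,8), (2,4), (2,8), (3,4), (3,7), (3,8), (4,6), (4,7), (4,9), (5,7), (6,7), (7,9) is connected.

Step 1: Build adjacency list from edges:
  1: 2, 3, 4, 8
  2: 1, 4, 8
  3: 1, 4, 7, 8
  4: 1, 2, 3, 6, 7, 9
  5: 7
  6: 4, 7
  7: 3, 4, 5, 6, 9
  8: 1, 2, 3
  9: 4, 7

Step 2: Run BFS/DFS from vertex 1:
  Visited: {1, 2, 3, 4, 8, 7, 6, 9, 5}
  Reached 9 of 9 vertices

Step 3: All 9 vertices reached from vertex 1, so the graph is connected.
Answer: Yes, the graph is connected.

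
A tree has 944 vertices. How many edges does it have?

A tree on n vertices always has exactly n - 1 edges.
For n = 944: edges = 944 - 1 = 943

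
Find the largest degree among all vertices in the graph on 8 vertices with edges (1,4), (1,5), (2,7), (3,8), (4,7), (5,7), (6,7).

Step 1: Count edges incident to each vertex:
  deg(1) = 2 (neighbors: 4, 5)
  deg(2) = 1 (neighbors: 7)
  deg(3) = 1 (neighbors: 8)
  deg(4) = 2 (neighbors: 1, 7)
  deg(5) = 2 (neighbors: 1, 7)
  deg(6) = 1 (neighbors: 7)
  deg(7) = 4 (neighbors: 2, 4, 5, 6)
  deg(8) = 1 (neighbors: 3)

Step 2: Find maximum:
  max(2, 1, 1, 2, 2, 1, 4, 1) = 4 (vertex 7)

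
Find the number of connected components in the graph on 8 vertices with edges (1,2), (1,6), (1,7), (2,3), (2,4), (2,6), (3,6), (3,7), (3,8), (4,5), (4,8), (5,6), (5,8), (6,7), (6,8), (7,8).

Step 1: Build adjacency list from edges:
  1: 2, 6, 7
  2: 1, 3, 4, 6
  3: 2, 6, 7, 8
  4: 2, 5, 8
  5: 4, 6, 8
  6: 1, 2, 3, 5, 7, 8
  7: 1, 3, 6, 8
  8: 3, 4, 5, 6, 7

Step 2: Run BFS/DFS from vertex 1:
  Visited: {1, 2, 6, 7, 3, 4, 5, 8}
  Reached 8 of 8 vertices

Step 3: All 8 vertices reached from vertex 1, so the graph is connected.
Number of connected components: 1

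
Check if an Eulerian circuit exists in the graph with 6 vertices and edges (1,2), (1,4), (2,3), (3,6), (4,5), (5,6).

Step 1: Find the degree of each vertex:
  deg(1) = 2
  deg(2) = 2
  deg(3) = 2
  deg(4) = 2
  deg(5) = 2
  deg(6) = 2

Step 2: Count vertices with odd degree:
  All vertices have even degree (0 odd-degree vertices)

Step 3: Apply Euler's theorem:
  - Eulerian circuit exists iff graph is connected and all vertices have even degree
  - Eulerian path exists iff graph is connected and has 0 or 2 odd-degree vertices

Graph is connected with 0 odd-degree vertices.
Both Eulerian circuit and Eulerian path exist.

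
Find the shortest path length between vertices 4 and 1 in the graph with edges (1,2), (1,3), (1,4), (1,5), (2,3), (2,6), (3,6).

Step 1: Build adjacency list:
  1: 2, 3, 4, 5
  2: 1, 3, 6
  3: 1, 2, 6
  4: 1
  5: 1
  6: 2, 3

Step 2: BFS from vertex 4 to find shortest path to 1:
  vertex 1 reached at distance 1

Step 3: Shortest path: 4 -> 1
Path length: 1 edge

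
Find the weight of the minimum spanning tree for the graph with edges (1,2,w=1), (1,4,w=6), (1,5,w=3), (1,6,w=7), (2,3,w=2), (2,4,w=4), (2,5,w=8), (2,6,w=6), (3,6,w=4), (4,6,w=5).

Apply Kruskal's algorithm (sort edges by weight, add if no cycle):

Sorted edges by weight:
  (1,2) w=1
  (2,3) w=2
  (1,5) w=3
  (2,4) w=4
  (3,6) w=4
  (4,6) w=5
  (1,4) w=6
  (2,6) w=6
  (1,6) w=7
  (2,5) w=8

Add edge (1,2) w=1 -- no cycle. Running total: 1
Add edge (2,3) w=2 -- no cycle. Running total: 3
Add edge (1,5) w=3 -- no cycle. Running total: 6
Add edge (2,4) w=4 -- no cycle. Running total: 10
Add edge (3,6) w=4 -- no cycle. Running total: 14

MST edges: (1,2,w=1), (2,3,w=2), (1,5,w=3), (2,4,w=4), (3,6,w=4)
Total MST weight: 1 + 2 + 3 + 4 + 4 = 14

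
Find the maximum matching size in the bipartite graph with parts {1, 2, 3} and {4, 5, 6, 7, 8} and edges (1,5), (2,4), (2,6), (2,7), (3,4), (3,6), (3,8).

Step 1: List the neighbors of each left vertex:
  1: 5
  2: 4, 6, 7
  3: 4, 6, 8

Step 2: Greedily match left vertices, then look for augmenting paths:
  Match 1 -- 5
  Match 2 -- 4
  Match 3 -- 6
  No augmenting path remains.

Step 3: Verify this is maximum:
  Matching size 3 = min(|L|, |R|) = min(3, 5), which is an upper bound, so this matching is maximum.

Maximum matching: {(1,5), (2,4), (3,6)}
Size: 3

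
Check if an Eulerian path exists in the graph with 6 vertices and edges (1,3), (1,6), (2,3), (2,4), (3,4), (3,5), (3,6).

Step 1: Find the degree of each vertex:
  deg(1) = 2
  deg(2) = 2
  deg(3) = 5
  deg(4) = 2
  deg(5) = 1
  deg(6) = 2

Step 2: Count vertices with odd degree:
  Odd-degree vertices: 3, 5 (2 total)

Step 3: Apply Euler's theorem:
  - Eulerian circuit exists iff graph is connected and all vertices have even degree
  - Eulerian path exists iff graph is connected and has 0 or 2 odd-degree vertices

Graph is connected with exactly 2 odd-degree vertices (3, 5).
Eulerian path exists (starting and ending at the odd-degree vertices), but no Eulerian circuit.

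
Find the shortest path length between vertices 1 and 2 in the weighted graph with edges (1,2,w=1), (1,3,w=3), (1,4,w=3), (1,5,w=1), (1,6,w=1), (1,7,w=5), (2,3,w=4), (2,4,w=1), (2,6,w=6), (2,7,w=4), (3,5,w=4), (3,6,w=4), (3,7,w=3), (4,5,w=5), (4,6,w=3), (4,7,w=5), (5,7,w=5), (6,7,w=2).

Step 1: Build adjacency list with weights:
  1: 2(w=1), 3(w=3), 4(w=3), 5(w=1), 6(w=1), 7(w=5)
  2: 1(w=1), 3(w=4), 4(w=1), 6(w=6), 7(w=4)
  3: 1(w=3), 2(w=4), 5(w=4), 6(w=4), 7(w=3)
  4: 1(w=3), 2(w=1), 5(w=5), 6(w=3), 7(w=5)
  5: 1(w=1), 3(w=4), 4(w=5), 7(w=5)
  6: 1(w=1), 2(w=6), 3(w=4), 4(w=3), 7(w=2)
  7: 1(w=5), 2(w=4), 3(w=3), 4(w=5), 5(w=5), 6(w=2)

Step 2: Apply Dijkstra's algorithm from vertex 1:
  Visit vertex 1 (distance=0)
    Update dist[2] = 1
    Update dist[3] = 3
    Update dist[4] = 3
    Update dist[5] = 1
    Update dist[6] = 1
    Update dist[7] = 5
  Visit vertex 2 (distance=1)
    Update dist[4] = 2

Step 3: Shortest path: 1 -> 2
Total weight: 1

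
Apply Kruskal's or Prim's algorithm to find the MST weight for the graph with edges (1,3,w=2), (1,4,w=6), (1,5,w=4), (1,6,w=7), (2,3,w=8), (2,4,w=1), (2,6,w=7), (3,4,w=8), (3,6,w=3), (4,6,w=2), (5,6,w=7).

Apply Kruskal's algorithm (sort edges by weight, add if no cycle):

Sorted edges by weight:
  (2,4) w=1
  (1,3) w=2
  (4,6) w=2
  (3,6) w=3
  (1,5) w=4
  (1,4) w=6
  (1,6) w=7
  (2,6) w=7
  (5,6) w=7
  (2,3) w=8
  (3,4) w=8

Add edge (2,4) w=1 -- no cycle. Running total: 1
Add edge (1,3) w=2 -- no cycle. Running total: 3
Add edge (4,6) w=2 -- no cycle. Running total: 5
Add edge (3,6) w=3 -- no cycle. Running total: 8
Add edge (1,5) w=4 -- no cycle. Running total: 12

MST edges: (2,4,w=1), (1,3,w=2), (4,6,w=2), (3,6,w=3), (1,5,w=4)
Total MST weight: 1 + 2 + 2 + 3 + 4 = 12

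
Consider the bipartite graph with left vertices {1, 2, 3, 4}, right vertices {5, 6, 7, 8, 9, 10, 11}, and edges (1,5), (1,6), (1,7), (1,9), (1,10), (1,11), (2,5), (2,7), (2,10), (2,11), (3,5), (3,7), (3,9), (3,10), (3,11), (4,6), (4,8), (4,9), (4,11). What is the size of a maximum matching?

Step 1: List the neighbors of each left vertex:
  1: 5, 6, 7, 9, 10, 11
  2: 5, 7, 10, 11
  3: 5, 7, 9, 10, 11
  4: 6, 8, 9, 11

Step 2: Greedily match left vertices, then look for augmenting paths:
  Match 1 -- 5
  Match 2 -- 7
  Match 3 -- 9
  Match 4 -- 6
  No augmenting path remains.

Step 3: Verify this is maximum:
  Matching size 4 = min(|L|, |R|) = min(4, 7), which is an upper bound, so this matching is maximum.

Maximum matching: {(1,5), (2,7), (3,9), (4,6)}
Size: 4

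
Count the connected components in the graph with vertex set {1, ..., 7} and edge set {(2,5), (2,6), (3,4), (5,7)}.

Step 1: Build adjacency list from edges:
  1: (none)
  2: 5, 6
  3: 4
  4: 3
  5: 2, 7
  6: 2
  7: 5

Step 2: Run BFS/DFS from vertex 1:
  Visited: {1}
  Reached 1 of 7 vertices

Step 3: Only 1 of 7 vertices reached. Graph is disconnected.
Connected components: {1}, {2, 5, 6, 7}, {3, 4}
Number of connected components: 3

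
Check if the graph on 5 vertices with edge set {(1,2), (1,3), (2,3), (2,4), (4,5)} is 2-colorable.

Step 1: Attempt 2-coloring using BFS:
  Start at vertex 1, assign color 0
  Color vertex 2 with color 1 (neighbor of 1)
  Color vertex 3 with color 1 (neighbor of 1)

Step 2: Conflict found! Vertices 2 and 3 are adjacent but have the same color.
This means the graph contains an odd cycle.

The graph is NOT bipartite.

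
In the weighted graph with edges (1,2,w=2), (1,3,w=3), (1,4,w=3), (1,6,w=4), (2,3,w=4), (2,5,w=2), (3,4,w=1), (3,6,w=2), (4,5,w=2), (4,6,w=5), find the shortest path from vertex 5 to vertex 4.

Step 1: Build adjacency list with weights:
  1: 2(w=2), 3(w=3), 4(w=3), 6(w=4)
  2: 1(w=2), 3(w=4), 5(w=2)
  3: 1(w=3), 2(w=4), 4(w=1), 6(w=2)
  4: 1(w=3), 3(w=1), 5(w=2), 6(w=5)
  5: 2(w=2), 4(w=2)
  6: 1(w=4), 3(w=2), 4(w=5)

Step 2: Apply Dijkstra's algorithm from vertex 5:
  Visit vertex 5 (distance=0)
    Update dist[2] = 2
    Update dist[4] = 2
  Visit vertex 2 (distance=2)
    Update dist[1] = 4
    Update dist[3] = 6
  Visit vertex 4 (distance=2)
    Update dist[3] = 3
    Update dist[6] = 7

Step 3: Shortest path: 5 -> 4
Total weight: 2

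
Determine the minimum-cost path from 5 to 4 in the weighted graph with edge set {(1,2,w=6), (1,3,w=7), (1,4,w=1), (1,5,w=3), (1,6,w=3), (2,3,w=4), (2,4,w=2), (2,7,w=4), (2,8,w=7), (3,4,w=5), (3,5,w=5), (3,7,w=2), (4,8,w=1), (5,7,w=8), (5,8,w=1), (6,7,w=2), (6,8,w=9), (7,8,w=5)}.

Step 1: Build adjacency list with weights:
  1: 2(w=6), 3(w=7), 4(w=1), 5(w=3), 6(w=3)
  2: 1(w=6), 3(w=4), 4(w=2), 7(w=4), 8(w=7)
  3: 1(w=7), 2(w=4), 4(w=5), 5(w=5), 7(w=2)
  4: 1(w=1), 2(w=2), 3(w=5), 8(w=1)
  5: 1(w=3), 3(w=5), 7(w=8), 8(w=1)
  6: 1(w=3), 7(w=2), 8(w=9)
  7: 2(w=4), 3(w=2), 5(w=8), 6(w=2), 8(w=5)
  8: 2(w=7), 4(w=1), 5(w=1), 6(w=9), 7(w=5)

Step 2: Apply Dijkstra's algorithm from vertex 5:
  Visit vertex 5 (distance=0)
    Update dist[1] = 3
    Update dist[3] = 5
    Update dist[7] = 8
    Update dist[8] = 1
  Visit vertex 8 (distance=1)
    Update dist[2] = 8
    Update dist[4] = 2
    Update dist[6] = 10
    Update dist[7] = 6
  Visit vertex 4 (distance=2)
    Update dist[2] = 4

Step 3: Shortest path: 5 -> 8 -> 4
Total weight: 1 + 1 = 2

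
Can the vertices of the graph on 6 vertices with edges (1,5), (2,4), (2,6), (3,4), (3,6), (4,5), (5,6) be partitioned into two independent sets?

Step 1: Attempt 2-coloring using BFS:
  Start at vertex 1, assign color 0
  Color vertex 5 with color 1 (neighbor of 1)
  Color vertex 4 with color 0 (neighbor of 5)
  Color vertex 6 with color 0 (neighbor of 5)
  Color vertex 2 with color 1 (neighbor of 4)
  Color vertex 3 with color 1 (neighbor of 4)

Step 2: 2-coloring succeeded. No conflicts found.
  Set A (color 0): {1, 4, 6}
  Set B (color 1): {2, 3, 5}

The graph is bipartite with partition {1, 4, 6}, {2, 3, 5}.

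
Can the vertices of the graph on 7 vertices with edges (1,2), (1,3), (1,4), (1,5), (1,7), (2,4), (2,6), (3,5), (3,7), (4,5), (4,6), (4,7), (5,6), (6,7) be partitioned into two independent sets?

Step 1: Attempt 2-coloring using BFS:
  Start at vertex 1, assign color 0
  Color vertex 2 with color 1 (neighbor of 1)
  Color vertex 3 with color 1 (neighbor of 1)
  Color vertex 4 with color 1 (neighbor of 1)
  Color vertex 5 with color 1 (neighbor of 1)
  Color vertex 7 with color 1 (neighbor of 1)

Step 2: Conflict found! Vertices 2 and 4 are adjacent but have the same color.
This means the graph contains an odd cycle.

The graph is NOT bipartite.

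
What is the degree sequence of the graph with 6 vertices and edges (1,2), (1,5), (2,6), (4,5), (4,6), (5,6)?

Step 1: Count edges incident to each vertex:
  deg(1) = 2 (neighbors: 2, 5)
  deg(2) = 2 (neighbors: 1, 6)
  deg(3) = 0 (neighbors: none)
  deg(4) = 2 (neighbors: 5, 6)
  deg(5) = 3 (neighbors: 1, 4, 6)
  deg(6) = 3 (neighbors: 2, 4, 5)

Step 2: Sort degrees in non-increasing order:
  Degrees: [2, 2, 0, 2, 3, 3] -> sorted: [3, 3, 2, 2, 2, 0]

Degree sequence: [3, 3, 2, 2, 2, 0]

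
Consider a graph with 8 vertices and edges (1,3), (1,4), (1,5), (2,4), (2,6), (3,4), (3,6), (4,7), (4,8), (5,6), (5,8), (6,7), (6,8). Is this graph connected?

Step 1: Build adjacency list from edges:
  1: 3, 4, 5
  2: 4, 6
  3: 1, 4, 6
  4: 1, 2, 3, 7, 8
  5: 1, 6, 8
  6: 2, 3, 5, 7, 8
  7: 4, 6
  8: 4, 5, 6

Step 2: Run BFS/DFS from vertex 1:
  Visited: {1, 3, 4, 5, 6, 2, 7, 8}
  Reached 8 of 8 vertices

Step 3: All 8 vertices reached from vertex 1, so the graph is connected.
Answer: Yes, the graph is connected.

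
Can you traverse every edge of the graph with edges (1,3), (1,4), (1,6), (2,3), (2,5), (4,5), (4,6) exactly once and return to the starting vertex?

Step 1: Find the degree of each vertex:
  deg(1) = 3
  deg(2) = 2
  deg(3) = 2
  deg(4) = 3
  deg(5) = 2
  deg(6) = 2

Step 2: Count vertices with odd degree:
  Odd-degree vertices: 1, 4 (2 total)

Step 3: Apply Euler's theorem:
  - Eulerian circuit exists iff graph is connected and all vertices have even degree
  - Eulerian path exists iff graph is connected and has 0 or 2 odd-degree vertices

Graph is connected with exactly 2 odd-degree vertices (1, 4).
Eulerian path exists (starting and ending at the odd-degree vertices), but no Eulerian circuit.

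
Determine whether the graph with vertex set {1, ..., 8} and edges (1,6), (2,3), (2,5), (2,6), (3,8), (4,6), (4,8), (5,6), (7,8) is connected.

Step 1: Build adjacency list from edges:
  1: 6
  2: 3, 5, 6
  3: 2, 8
  4: 6, 8
  5: 2, 6
  6: 1, 2, 4, 5
  7: 8
  8: 3, 4, 7

Step 2: Run BFS/DFS from vertex 1:
  Visited: {1, 6, 2, 4, 5, 3, 8, 7}
  Reached 8 of 8 vertices

Step 3: All 8 vertices reached from vertex 1, so the graph is connected.
Answer: Yes, the graph is connected.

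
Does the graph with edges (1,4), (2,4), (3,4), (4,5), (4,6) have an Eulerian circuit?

Step 1: Find the degree of each vertex:
  deg(1) = 1
  deg(2) = 1
  deg(3) = 1
  deg(4) = 5
  deg(5) = 1
  deg(6) = 1

Step 2: Count vertices with odd degree:
  Odd-degree vertices: 1, 2, 3, 4, 5, 6 (6 total)

Step 3: Apply Euler's theorem:
  - Eulerian circuit exists iff graph is connected and all vertices have even degree
  - Eulerian path exists iff graph is connected and has 0 or 2 odd-degree vertices

Graph has 6 odd-degree vertices (need 0 or 2).
Neither Eulerian path nor Eulerian circuit exists.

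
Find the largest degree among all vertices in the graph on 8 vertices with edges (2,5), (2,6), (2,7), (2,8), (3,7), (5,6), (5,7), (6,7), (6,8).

Step 1: Count edges incident to each vertex:
  deg(1) = 0 (neighbors: none)
  deg(2) = 4 (neighbors: 5, 6, 7, 8)
  deg(3) = 1 (neighbors: 7)
  deg(4) = 0 (neighbors: none)
  deg(5) = 3 (neighbors: 2, 6, 7)
  deg(6) = 4 (neighbors: 2, 5, 7, 8)
  deg(7) = 4 (neighbors: 2, 3, 5, 6)
  deg(8) = 2 (neighbors: 2, 6)

Step 2: Find maximum:
  max(0, 4, 1, 0, 3, 4, 4, 2) = 4 (vertex 2)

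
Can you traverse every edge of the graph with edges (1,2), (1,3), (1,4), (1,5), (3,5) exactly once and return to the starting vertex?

Step 1: Find the degree of each vertex:
  deg(1) = 4
  deg(2) = 1
  deg(3) = 2
  deg(4) = 1
  deg(5) = 2

Step 2: Count vertices with odd degree:
  Odd-degree vertices: 2, 4 (2 total)

Step 3: Apply Euler's theorem:
  - Eulerian circuit exists iff graph is connected and all vertices have even degree
  - Eulerian path exists iff graph is connected and has 0 or 2 odd-degree vertices

Graph is connected with exactly 2 odd-degree vertices (2, 4).
Eulerian path exists (starting and ending at the odd-degree vertices), but no Eulerian circuit.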